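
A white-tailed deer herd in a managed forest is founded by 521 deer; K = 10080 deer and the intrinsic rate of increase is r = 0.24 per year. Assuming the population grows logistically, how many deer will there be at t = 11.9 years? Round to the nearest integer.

A = (K − N₀)/N₀ = (10080 − 521)/521 = 18.347.
N(t) = K/(1 + A·e^(−rt)) = 10080/(1 + 18.347×e^(−0.24×11.9)).
e^(−2.856) = 0.057498; denominator = 1 + 18.347×0.057498 = 2.0549.
N = 10080/2.0549 = 4905.24.

4905 deer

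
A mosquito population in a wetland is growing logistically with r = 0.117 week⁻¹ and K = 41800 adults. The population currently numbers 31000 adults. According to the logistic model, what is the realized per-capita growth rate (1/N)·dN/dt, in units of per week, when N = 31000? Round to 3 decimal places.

(1/N)·dN/dt = r(1 − N/K) = 0.117 × (1 − 31000/41800).
= 0.117 × 0.25837 = 0.03023.

0.030 per week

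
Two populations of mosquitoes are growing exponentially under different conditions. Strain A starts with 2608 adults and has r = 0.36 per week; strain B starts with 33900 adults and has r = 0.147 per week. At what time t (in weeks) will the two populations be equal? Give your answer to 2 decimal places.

12.04 weeks

Set 2608·e^(0.36t) = 33900·e^(0.147t).
e^((0.36 − 0.147)t) = 33900/2608 → e^(0.213·t) = 12.998.
0.213·t = ln(12.998) = 2.5648, so t = 2.5648/0.213 = 12.041.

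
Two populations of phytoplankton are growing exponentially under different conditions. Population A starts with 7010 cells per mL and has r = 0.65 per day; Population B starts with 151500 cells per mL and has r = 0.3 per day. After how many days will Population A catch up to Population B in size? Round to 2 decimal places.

Set 7010·e^(0.65t) = 151500·e^(0.3t).
e^((0.65 − 0.3)t) = 151500/7010 → e^(0.35·t) = 21.612.
0.35·t = ln(21.612) = 3.0732, so t = 3.0732/0.35 = 8.7807.

8.78 days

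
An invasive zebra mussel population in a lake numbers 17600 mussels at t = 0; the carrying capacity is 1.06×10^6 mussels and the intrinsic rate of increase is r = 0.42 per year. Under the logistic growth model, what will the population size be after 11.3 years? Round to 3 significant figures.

700000 mussels

A = (K − N₀)/N₀ = (1.06×10^6 − 17600)/17600 = 59.227.
N(t) = K/(1 + A·e^(−rt)) = 1.06×10^6/(1 + 59.227×e^(−0.42×11.3)).
e^(−4.746) = 0.0086864; denominator = 1 + 59.227×0.0086864 = 1.5145.
N = 1.06×10^6/1.5145 = 699915.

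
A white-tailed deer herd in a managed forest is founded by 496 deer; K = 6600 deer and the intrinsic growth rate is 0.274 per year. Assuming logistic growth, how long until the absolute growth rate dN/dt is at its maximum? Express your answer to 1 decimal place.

Logistic growth is fastest at N = K/2 = 3300.
A = (K − N₀)/N₀ = 12.306. Set K/(1 + A·e^(−rt)) = K/2 → A·e^(−rt) = 1.
e^(−0.274t) = 1/12.306 = 0.0812582, so t = ln(12.306)/0.274 = 2.5101/0.274 = 9.161.

9.2 years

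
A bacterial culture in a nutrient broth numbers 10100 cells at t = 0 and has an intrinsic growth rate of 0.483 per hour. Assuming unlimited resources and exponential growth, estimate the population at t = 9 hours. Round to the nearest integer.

N(t) = N₀·e^(rt) = 10100 × e^(0.483×9) = 10100 × e^4.347.
e^4.347 ≈ 77.246, so N ≈ 10100 × 77.246 = 780188.

780188 cells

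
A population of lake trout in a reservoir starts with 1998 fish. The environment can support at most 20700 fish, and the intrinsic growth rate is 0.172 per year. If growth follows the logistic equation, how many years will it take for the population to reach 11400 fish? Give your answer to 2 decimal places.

A = (K − N₀)/N₀ = (20700 − 1998)/1998 = 9.3604.
Solve 20700/(1 + 9.3604·e^(−0.172t)) = 11400: 1 + 9.3604·e^(−0.172t) = 1.8158, so e^(−0.172t) = 0.0871536.
−0.172·t = ln(0.0871536) = -2.4401, so t = 2.4401/0.172 = 14.187.

14.19 years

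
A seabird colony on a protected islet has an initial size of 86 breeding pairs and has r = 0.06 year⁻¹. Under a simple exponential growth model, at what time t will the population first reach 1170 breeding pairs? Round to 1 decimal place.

43.5 years

Set N₀·e^(rt) = 1170: e^(0.06·t) = 1170/86 = 13.605.
0.06·t = ln(13.605) = 2.6104, so t = 2.6104/0.06 = 43.507.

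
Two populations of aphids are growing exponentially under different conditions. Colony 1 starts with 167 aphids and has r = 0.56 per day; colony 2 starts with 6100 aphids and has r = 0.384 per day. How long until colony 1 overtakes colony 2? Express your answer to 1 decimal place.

Set 167·e^(0.56t) = 6100·e^(0.384t).
e^((0.56 − 0.384)t) = 6100/167 → e^(0.176·t) = 36.527.
0.176·t = ln(36.527) = 3.5981, so t = 3.5981/0.176 = 20.443.

20.4 days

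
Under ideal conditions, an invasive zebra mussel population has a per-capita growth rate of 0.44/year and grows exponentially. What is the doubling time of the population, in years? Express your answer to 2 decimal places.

1.58 years

Doubling time t_d = ln(2)/r = 0.6931/0.44 = 1.5753.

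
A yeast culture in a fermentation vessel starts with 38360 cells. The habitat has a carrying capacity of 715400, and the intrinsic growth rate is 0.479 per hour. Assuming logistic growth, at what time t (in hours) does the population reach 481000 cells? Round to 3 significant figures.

7.49 hours

A = (K − N₀)/N₀ = (715400 − 38360)/38360 = 17.65.
Solve 715400/(1 + 17.65·e^(−0.479t)) = 481000: 1 + 17.65·e^(−0.479t) = 1.4873, so e^(−0.479t) = 0.0276107.
−0.479·t = ln(0.0276107) = -3.5896, so t = 3.5896/0.479 = 7.4938.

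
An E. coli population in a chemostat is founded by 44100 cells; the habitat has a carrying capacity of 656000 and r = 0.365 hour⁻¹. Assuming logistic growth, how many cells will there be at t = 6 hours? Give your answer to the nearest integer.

A = (K − N₀)/N₀ = (656000 − 44100)/44100 = 13.875.
N(t) = K/(1 + A·e^(−rt)) = 656000/(1 + 13.875×e^(−0.365×6)).
e^(−2.19) = 0.11192; denominator = 1 + 13.875×0.11192 = 2.5529.
N = 656000/2.5529 = 256965.

256965 cells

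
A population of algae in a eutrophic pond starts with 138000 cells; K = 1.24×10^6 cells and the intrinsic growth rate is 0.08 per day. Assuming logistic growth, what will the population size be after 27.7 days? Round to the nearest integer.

662827 cells

A = (K − N₀)/N₀ = (1.24×10^6 − 138000)/138000 = 7.9855.
N(t) = K/(1 + A·e^(−rt)) = 1.24×10^6/(1 + 7.9855×e^(−0.08×27.7)).
e^(−2.216) = 0.10904; denominator = 1 + 7.9855×0.10904 = 1.8708.
N = 1.24×10^6/1.8708 = 662827.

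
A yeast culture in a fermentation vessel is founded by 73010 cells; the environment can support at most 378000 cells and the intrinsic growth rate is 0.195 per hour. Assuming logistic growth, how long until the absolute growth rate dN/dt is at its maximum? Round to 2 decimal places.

Logistic growth is fastest at N = K/2 = 189000.
A = (K − N₀)/N₀ = 4.1774. Set K/(1 + A·e^(−rt)) = K/2 → A·e^(−rt) = 1.
e^(−0.195t) = 1/4.1774 = 0.239385, so t = ln(4.1774)/0.195 = 1.4297/0.195 = 7.3317.

7.33 hours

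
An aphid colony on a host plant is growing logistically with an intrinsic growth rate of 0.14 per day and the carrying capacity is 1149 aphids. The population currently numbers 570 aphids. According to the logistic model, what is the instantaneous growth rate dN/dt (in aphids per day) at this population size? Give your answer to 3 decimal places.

40.213 aphids per day

dN/dt = rN(1 − N/K) = 0.14 × 570 × (1 − 570/1149).
1 − 570/1149 = 0.50392; dN/dt = 0.14 × 570 × 0.50392 = 40.213.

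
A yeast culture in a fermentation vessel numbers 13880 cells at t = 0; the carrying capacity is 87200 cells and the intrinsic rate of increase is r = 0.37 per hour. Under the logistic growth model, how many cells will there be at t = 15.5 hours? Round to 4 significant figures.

85740 cells

A = (K − N₀)/N₀ = (87200 − 13880)/13880 = 5.2824.
N(t) = K/(1 + A·e^(−rt)) = 87200/(1 + 5.2824×e^(−0.37×15.5)).
e^(−5.735) = 0.0032309; denominator = 1 + 5.2824×0.0032309 = 1.0171.
N = 87200/1.0171 = 85736.7.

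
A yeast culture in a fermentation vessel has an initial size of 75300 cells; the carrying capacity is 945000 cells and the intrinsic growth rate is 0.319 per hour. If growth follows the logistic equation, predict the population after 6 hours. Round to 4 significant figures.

A = (K − N₀)/N₀ = (945000 − 75300)/75300 = 11.55.
N(t) = K/(1 + A·e^(−rt)) = 945000/(1 + 11.55×e^(−0.319×6)).
e^(−1.914) = 0.14749; denominator = 1 + 11.55×0.14749 = 2.7035.
N = 945000/2.7035 = 349551.

349600 cells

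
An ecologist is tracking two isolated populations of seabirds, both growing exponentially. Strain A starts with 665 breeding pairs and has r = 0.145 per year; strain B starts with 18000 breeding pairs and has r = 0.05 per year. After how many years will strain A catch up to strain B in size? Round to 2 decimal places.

34.72 years

Set 665·e^(0.145t) = 18000·e^(0.05t).
e^((0.145 − 0.05)t) = 18000/665 → e^(0.095·t) = 27.068.
0.095·t = ln(27.068) = 3.2983, so t = 3.2983/0.095 = 34.719.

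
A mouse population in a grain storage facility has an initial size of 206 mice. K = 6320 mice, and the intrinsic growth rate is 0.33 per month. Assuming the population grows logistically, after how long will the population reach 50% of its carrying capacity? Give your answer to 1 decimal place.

A = (K − N₀)/N₀ = (6320 − 206)/206 = 29.68.
Solve 6320/(1 + 29.68·e^(−0.33t)) = 3160: 1 + 29.68·e^(−0.33t) = 2, so e^(−0.33t) = 0.0336932.
−0.33·t = ln(0.0336932) = -3.3905, so t = 3.3905/0.33 = 10.274.

10.3 months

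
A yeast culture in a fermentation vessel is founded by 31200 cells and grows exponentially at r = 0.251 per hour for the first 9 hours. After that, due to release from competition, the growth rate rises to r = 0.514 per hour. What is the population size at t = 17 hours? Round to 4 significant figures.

18240000 cells

Phase 1: N(9) = 31200·e^(0.251×9) = 31200·e^2.259 = 298694.
Phase 2 runs for 17 − 9 = 8 hours at r = 0.514.
N(17) = 298694·e^(0.514×8) = 298694·e^4.112 = 1.824084×10^7.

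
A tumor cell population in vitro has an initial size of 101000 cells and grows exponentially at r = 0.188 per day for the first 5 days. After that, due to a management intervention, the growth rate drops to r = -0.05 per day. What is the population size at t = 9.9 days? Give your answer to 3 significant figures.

202000 cells

Phase 1: N(5) = 101000·e^(0.188×5) = 101000·e^0.94 = 258558.
Phase 2 runs for 9.9 − 5 = 4.9 days at r = -0.05.
N(9.9) = 258558·e^(-0.05×4.9) = 258558·e^-0.245 = 202375.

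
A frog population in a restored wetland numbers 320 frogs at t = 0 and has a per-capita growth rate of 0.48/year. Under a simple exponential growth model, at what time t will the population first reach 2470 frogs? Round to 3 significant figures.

4.26 years

Set N₀·e^(rt) = 2470: e^(0.48·t) = 2470/320 = 7.7188.
0.48·t = ln(7.7188) = 2.0437, so t = 2.0437/0.48 = 4.2576.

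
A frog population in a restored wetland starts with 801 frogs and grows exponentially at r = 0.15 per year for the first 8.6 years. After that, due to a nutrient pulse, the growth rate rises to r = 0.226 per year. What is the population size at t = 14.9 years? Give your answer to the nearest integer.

Phase 1: N(8.6) = 801·e^(0.15×8.6) = 801·e^1.29 = 2909.86.
Phase 2 runs for 14.9 − 8.6 = 6.3 years at r = 0.226.
N(14.9) = 2909.86·e^(0.226×6.3) = 2909.86·e^1.424 = 12084.3.

12084 frogs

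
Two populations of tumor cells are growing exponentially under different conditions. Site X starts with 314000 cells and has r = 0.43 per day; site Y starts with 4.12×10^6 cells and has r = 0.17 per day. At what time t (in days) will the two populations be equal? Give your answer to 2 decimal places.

Set 314000·e^(0.43t) = 4.12×10^6·e^(0.17t).
e^((0.43 − 0.17)t) = 4.12×10^6/314000 → e^(0.26·t) = 13.121.
0.26·t = ln(13.121) = 2.5742, so t = 2.5742/0.26 = 9.9008.

9.90 days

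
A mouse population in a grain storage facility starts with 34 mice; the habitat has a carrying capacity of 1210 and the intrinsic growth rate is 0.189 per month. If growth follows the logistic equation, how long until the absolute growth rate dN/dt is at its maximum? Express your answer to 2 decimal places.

18.75 months

Logistic growth is fastest at N = K/2 = 605.
A = (K − N₀)/N₀ = 34.588. Set K/(1 + A·e^(−rt)) = K/2 → A·e^(−rt) = 1.
e^(−0.189t) = 1/34.588 = 0.0289116, so t = ln(34.588)/0.189 = 3.5435/0.189 = 18.749.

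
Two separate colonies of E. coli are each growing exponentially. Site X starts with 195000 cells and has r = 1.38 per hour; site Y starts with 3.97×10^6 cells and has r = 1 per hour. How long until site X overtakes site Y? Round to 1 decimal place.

Set 195000·e^(1.38t) = 3.97×10^6·e^(1t).
e^((1.38 − 1)t) = 3.97×10^6/195000 → e^(0.38·t) = 20.359.
0.38·t = ln(20.359) = 3.0135, so t = 3.0135/0.38 = 7.9303.

7.9 hours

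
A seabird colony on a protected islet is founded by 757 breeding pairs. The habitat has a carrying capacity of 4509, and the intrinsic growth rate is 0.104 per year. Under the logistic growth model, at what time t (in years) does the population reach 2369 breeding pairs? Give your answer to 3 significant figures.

16.4 years

A = (K − N₀)/N₀ = (4509 − 757)/757 = 4.9564.
Solve 4509/(1 + 4.9564·e^(−0.104t)) = 2369: 1 + 4.9564·e^(−0.104t) = 1.9033, so e^(−0.104t) = 0.182256.
−0.104·t = ln(0.182256) = -1.7023, so t = 1.7023/0.104 = 16.369.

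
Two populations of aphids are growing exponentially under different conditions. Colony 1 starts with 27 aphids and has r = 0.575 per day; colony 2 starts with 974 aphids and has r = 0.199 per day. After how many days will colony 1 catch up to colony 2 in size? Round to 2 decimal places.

9.54 days

Set 27·e^(0.575t) = 974·e^(0.199t).
e^((0.575 − 0.199)t) = 974/27 → e^(0.376·t) = 36.074.
0.376·t = ln(36.074) = 3.5856, so t = 3.5856/0.376 = 9.5361.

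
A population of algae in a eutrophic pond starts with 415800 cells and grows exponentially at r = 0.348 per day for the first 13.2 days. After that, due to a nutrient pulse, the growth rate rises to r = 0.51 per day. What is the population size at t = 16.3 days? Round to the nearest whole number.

Phase 1: N(13.2) = 415800·e^(0.348×13.2) = 415800·e^4.594 = 4.110168×10^7.
Phase 2 runs for 16.3 − 13.2 = 3.1 days at r = 0.51.
N(16.3) = 4.110168×10^7·e^(0.51×3.1) = 4.110168×10^7·e^1.581 = 1.997465×10^8.

199746507 cells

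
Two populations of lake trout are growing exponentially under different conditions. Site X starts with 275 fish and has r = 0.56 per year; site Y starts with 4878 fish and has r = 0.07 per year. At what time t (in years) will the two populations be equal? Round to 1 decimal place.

5.9 years

Set 275·e^(0.56t) = 4878·e^(0.07t).
e^((0.56 − 0.07)t) = 4878/275 → e^(0.49·t) = 17.738.
0.49·t = ln(17.738) = 2.8757, so t = 2.8757/0.49 = 5.8688.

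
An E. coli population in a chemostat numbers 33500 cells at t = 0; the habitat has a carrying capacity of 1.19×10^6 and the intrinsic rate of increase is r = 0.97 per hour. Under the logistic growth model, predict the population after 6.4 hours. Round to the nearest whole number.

1112667 cells

A = (K − N₀)/N₀ = (1.19×10^6 − 33500)/33500 = 34.522.
N(t) = K/(1 + A·e^(−rt)) = 1.19×10^6/(1 + 34.522×e^(−0.97×6.4)).
e^(−6.208) = 0.0020133; denominator = 1 + 34.522×0.0020133 = 1.0695.
N = 1.19×10^6/1.0695 = 1.112667×10^6.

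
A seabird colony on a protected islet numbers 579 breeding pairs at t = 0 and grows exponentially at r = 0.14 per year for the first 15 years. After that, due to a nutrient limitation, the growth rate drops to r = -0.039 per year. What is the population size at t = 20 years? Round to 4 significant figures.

3891 breeding pairs

Phase 1: N(15) = 579·e^(0.14×15) = 579·e^2.1 = 4728.21.
Phase 2 runs for 20 − 15 = 5 years at r = -0.039.
N(20) = 4728.21·e^(-0.039×5) = 4728.21·e^-0.195 = 3890.54.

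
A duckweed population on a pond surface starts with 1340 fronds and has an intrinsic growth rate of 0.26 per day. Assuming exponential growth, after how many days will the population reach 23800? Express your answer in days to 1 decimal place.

Set N₀·e^(rt) = 23800: e^(0.26·t) = 23800/1340 = 17.761.
0.26·t = ln(17.761) = 2.877, so t = 2.877/0.26 = 11.065.

11.1 days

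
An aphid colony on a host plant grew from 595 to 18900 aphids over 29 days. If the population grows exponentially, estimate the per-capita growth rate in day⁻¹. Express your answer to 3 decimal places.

0.119 per day

From N(t) = N₀·e^(rt): e^(r·29) = 18900/595 = 31.765.
r·29 = ln(31.765) = 3.4584, so r = 3.4584/29 = 0.11925.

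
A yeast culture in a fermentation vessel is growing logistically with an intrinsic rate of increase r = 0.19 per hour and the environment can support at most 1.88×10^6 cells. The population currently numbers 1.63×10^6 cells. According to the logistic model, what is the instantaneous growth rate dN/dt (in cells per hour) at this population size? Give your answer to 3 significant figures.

41200 cells per hour

dN/dt = rN(1 − N/K) = 0.19 × 1.63×10^6 × (1 − 1.63×10^6/1.88×10^6).
1 − 1.63×10^6/1.88×10^6 = 0.13298; dN/dt = 0.19 × 1.63×10^6 × 0.13298 = 41184.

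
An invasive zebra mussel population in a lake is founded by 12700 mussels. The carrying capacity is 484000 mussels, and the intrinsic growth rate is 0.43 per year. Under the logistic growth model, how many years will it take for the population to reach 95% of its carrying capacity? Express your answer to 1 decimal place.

A = (K − N₀)/N₀ = (484000 − 12700)/12700 = 37.11.
Solve 484000/(1 + 37.11·e^(−0.43t)) = 459800: 1 + 37.11·e^(−0.43t) = 1.0526, so e^(−0.43t) = 0.00141825.
−0.43·t = ln(0.00141825) = -6.5583, so t = 6.5583/0.43 = 15.252.

15.3 years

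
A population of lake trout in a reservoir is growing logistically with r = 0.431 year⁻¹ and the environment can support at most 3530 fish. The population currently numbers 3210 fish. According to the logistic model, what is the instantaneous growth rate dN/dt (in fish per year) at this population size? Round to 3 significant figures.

125 fish per year

dN/dt = rN(1 − N/K) = 0.431 × 3210 × (1 − 3210/3530).
1 − 3210/3530 = 0.090652; dN/dt = 0.431 × 3210 × 0.090652 = 125.42.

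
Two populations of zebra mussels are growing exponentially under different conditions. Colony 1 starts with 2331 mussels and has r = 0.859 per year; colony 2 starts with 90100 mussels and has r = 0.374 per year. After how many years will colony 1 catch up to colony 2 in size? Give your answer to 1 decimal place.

7.5 years

Set 2331·e^(0.859t) = 90100·e^(0.374t).
e^((0.859 − 0.374)t) = 90100/2331 → e^(0.485·t) = 38.653.
0.485·t = ln(38.653) = 3.6546, so t = 3.6546/0.485 = 7.5353.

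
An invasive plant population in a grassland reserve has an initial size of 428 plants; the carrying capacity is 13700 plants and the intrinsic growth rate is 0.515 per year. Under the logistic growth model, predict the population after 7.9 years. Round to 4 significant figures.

8952 plants

A = (K − N₀)/N₀ = (13700 − 428)/428 = 31.009.
N(t) = K/(1 + A·e^(−rt)) = 13700/(1 + 31.009×e^(−0.515×7.9)).
e^(−4.069) = 0.017103; denominator = 1 + 31.009×0.017103 = 1.5304.
N = 13700/1.5304 = 8952.18.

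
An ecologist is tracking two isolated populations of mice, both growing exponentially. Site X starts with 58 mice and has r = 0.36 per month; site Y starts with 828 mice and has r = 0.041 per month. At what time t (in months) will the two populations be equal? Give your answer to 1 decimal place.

Set 58·e^(0.36t) = 828·e^(0.041t).
e^((0.36 − 0.041)t) = 828/58 → e^(0.319·t) = 14.276.
0.319·t = ln(14.276) = 2.6586, so t = 2.6586/0.319 = 8.3341.

8.3 months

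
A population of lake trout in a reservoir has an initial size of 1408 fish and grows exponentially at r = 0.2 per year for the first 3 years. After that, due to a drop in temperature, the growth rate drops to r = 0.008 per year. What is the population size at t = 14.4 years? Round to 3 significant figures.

2810 fish

Phase 1: N(3) = 1408·e^(0.2×3) = 1408·e^0.6 = 2565.54.
Phase 2 runs for 14.4 − 3 = 11.4 years at r = 0.008.
N(14.4) = 2565.54·e^(0.008×11.4) = 2565.54·e^0.0912 = 2810.52.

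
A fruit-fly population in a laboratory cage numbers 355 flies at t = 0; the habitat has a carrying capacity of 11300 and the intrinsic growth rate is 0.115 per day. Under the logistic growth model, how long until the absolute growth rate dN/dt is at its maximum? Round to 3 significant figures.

Logistic growth is fastest at N = K/2 = 5650.
A = (K − N₀)/N₀ = 30.831. Set K/(1 + A·e^(−rt)) = K/2 → A·e^(−rt) = 1.
e^(−0.115t) = 1/30.831 = 0.0324349, so t = ln(30.831)/0.115 = 3.4285/0.115 = 29.813.

29.8 days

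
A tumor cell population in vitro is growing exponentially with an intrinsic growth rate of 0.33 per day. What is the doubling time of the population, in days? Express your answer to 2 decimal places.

2.10 days

Doubling time t_d = ln(2)/r = 0.6931/0.33 = 2.1004.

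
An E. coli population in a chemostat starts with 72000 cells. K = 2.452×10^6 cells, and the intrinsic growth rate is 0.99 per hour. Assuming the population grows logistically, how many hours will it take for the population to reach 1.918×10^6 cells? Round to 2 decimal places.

4.83 hours

A = (K − N₀)/N₀ = (2.452×10^6 − 72000)/72000 = 33.056.
Solve 2.452×10^6/(1 + 33.056·e^(−0.99t)) = 1.918×10^6: 1 + 33.056·e^(−0.99t) = 1.2784, so e^(−0.99t) = 0.00842264.
−0.99·t = ln(0.00842264) = -4.7768, so t = 4.7768/0.99 = 4.8251.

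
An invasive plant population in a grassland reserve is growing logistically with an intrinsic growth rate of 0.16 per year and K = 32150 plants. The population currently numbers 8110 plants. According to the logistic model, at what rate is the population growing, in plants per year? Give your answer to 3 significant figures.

970 plants per year

dN/dt = rN(1 − N/K) = 0.16 × 8110 × (1 − 8110/32150).
1 − 8110/32150 = 0.74774; dN/dt = 0.16 × 8110 × 0.74774 = 970.27.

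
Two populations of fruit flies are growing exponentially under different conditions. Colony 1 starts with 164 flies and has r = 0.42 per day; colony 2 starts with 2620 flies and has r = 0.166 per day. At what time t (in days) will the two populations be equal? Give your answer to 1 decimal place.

10.9 days

Set 164·e^(0.42t) = 2620·e^(0.166t).
e^((0.42 − 0.166)t) = 2620/164 → e^(0.254·t) = 15.976.
0.254·t = ln(15.976) = 2.7711, so t = 2.7711/0.254 = 10.91.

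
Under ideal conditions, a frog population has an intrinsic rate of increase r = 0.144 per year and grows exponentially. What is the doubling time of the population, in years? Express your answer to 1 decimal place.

4.8 years

Doubling time t_d = ln(2)/r = 0.6931/0.144 = 4.8135.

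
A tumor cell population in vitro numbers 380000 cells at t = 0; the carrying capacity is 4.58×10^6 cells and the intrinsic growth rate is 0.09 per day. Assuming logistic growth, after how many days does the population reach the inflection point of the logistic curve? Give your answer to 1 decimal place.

Logistic growth is fastest at N = K/2 = 2.29×10^6.
A = (K − N₀)/N₀ = 11.053. Set K/(1 + A·e^(−rt)) = K/2 → A·e^(−rt) = 1.
e^(−0.09t) = 1/11.053 = 0.0904762, so t = ln(11.053)/0.09 = 2.4027/0.09 = 26.696.

26.7 days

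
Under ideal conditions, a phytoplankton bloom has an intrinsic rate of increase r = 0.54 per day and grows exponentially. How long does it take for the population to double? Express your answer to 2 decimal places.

1.28 days

Doubling time t_d = ln(2)/r = 0.6931/0.54 = 1.2836.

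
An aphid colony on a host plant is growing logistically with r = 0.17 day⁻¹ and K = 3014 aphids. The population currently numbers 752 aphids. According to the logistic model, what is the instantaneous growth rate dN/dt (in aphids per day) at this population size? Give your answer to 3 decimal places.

95.944 aphids per day

dN/dt = rN(1 − N/K) = 0.17 × 752 × (1 − 752/3014).
1 − 752/3014 = 0.7505; dN/dt = 0.17 × 752 × 0.7505 = 95.944.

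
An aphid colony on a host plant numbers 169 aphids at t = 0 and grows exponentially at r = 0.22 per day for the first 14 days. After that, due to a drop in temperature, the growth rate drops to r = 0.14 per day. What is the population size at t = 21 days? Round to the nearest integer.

Phase 1: N(14) = 169·e^(0.22×14) = 169·e^3.08 = 3677.17.
Phase 2 runs for 21 − 14 = 7 days at r = 0.14.
N(21) = 3677.17·e^(0.14×7) = 3677.17·e^0.98 = 9797.66.

9798 aphids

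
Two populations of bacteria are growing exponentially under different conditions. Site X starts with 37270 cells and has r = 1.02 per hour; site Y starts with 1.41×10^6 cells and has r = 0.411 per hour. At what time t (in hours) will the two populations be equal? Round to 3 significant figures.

Set 37270·e^(1.02t) = 1.41×10^6·e^(0.411t).
e^((1.02 − 0.411)t) = 1.41×10^6/37270 → e^(0.609·t) = 37.832.
0.609·t = ln(37.832) = 3.6332, so t = 3.6332/0.609 = 5.9658.

5.97 hours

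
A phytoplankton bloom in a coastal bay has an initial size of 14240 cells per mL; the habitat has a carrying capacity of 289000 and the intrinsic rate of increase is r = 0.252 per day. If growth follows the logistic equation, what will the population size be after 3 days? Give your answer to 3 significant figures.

A = (K − N₀)/N₀ = (289000 − 14240)/14240 = 19.295.
N(t) = K/(1 + A·e^(−rt)) = 289000/(1 + 19.295×e^(−0.252×3)).
e^(−0.756) = 0.46954; denominator = 1 + 19.295×0.46954 = 10.06.
N = 289000/10.06 = 28728.3.

28700 cells per mL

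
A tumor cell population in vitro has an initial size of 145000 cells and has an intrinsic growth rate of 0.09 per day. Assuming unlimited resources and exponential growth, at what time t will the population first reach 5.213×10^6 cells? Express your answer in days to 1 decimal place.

Set N₀·e^(rt) = 5.213×10^6: e^(0.09·t) = 5.213×10^6/145000 = 35.952.
0.09·t = ln(35.952) = 3.5822, so t = 3.5822/0.09 = 39.802.

39.8 days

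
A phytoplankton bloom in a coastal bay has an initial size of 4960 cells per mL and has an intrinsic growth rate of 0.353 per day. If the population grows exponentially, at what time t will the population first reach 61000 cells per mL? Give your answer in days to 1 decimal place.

Set N₀·e^(rt) = 61000: e^(0.353·t) = 61000/4960 = 12.298.
0.353·t = ln(12.298) = 2.5095, so t = 2.5095/0.353 = 7.109.

7.1 days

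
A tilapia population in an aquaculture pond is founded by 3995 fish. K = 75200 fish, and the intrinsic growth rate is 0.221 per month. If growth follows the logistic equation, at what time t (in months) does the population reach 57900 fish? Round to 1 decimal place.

A = (K − N₀)/N₀ = (75200 − 3995)/3995 = 17.824.
Solve 75200/(1 + 17.824·e^(−0.221t)) = 57900: 1 + 17.824·e^(−0.221t) = 1.2988, so e^(−0.221t) = 0.0167639.
−0.221·t = ln(0.0167639) = -4.0885, so t = 4.0885/0.221 = 18.5.

18.5 months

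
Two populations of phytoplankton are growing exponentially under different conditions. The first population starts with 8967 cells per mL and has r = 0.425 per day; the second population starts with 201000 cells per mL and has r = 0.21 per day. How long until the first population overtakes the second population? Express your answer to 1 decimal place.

14.5 days

Set 8967·e^(0.425t) = 201000·e^(0.21t).
e^((0.425 − 0.21)t) = 201000/8967 → e^(0.215·t) = 22.416.
0.215·t = ln(22.416) = 3.1098, so t = 3.1098/0.215 = 14.464.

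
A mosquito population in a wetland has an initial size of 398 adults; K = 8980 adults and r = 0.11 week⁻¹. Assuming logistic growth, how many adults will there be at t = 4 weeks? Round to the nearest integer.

603 adults

A = (K − N₀)/N₀ = (8980 − 398)/398 = 21.563.
N(t) = K/(1 + A·e^(−rt)) = 8980/(1 + 21.563×e^(−0.11×4)).
e^(−0.44) = 0.64404; denominator = 1 + 21.563×0.64404 = 14.887.
N = 8980/14.887 = 603.201.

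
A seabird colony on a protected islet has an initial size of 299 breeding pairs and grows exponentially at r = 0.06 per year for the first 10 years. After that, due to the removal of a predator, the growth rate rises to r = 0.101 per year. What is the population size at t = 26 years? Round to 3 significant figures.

2740 breeding pairs

Phase 1: N(10) = 299·e^(0.06×10) = 299·e^0.6 = 544.814.
Phase 2 runs for 26 − 10 = 16 years at r = 0.101.
N(26) = 544.814·e^(0.101×16) = 544.814·e^1.616 = 2742.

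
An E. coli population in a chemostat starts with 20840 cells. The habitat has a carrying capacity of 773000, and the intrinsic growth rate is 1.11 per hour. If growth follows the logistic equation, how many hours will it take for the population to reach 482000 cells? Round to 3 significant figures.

A = (K − N₀)/N₀ = (773000 − 20840)/20840 = 36.092.
Solve 773000/(1 + 36.092·e^(−1.11t)) = 482000: 1 + 36.092·e^(−1.11t) = 1.6037, so e^(−1.11t) = 0.0167276.
−1.11·t = ln(0.0167276) = -4.0907, so t = 4.0907/1.11 = 3.6853.

3.69 hours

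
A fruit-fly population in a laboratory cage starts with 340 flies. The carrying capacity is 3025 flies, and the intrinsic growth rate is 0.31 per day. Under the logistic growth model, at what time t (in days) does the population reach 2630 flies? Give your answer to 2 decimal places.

A = (K − N₀)/N₀ = (3025 − 340)/340 = 7.8971.
Solve 3025/(1 + 7.8971·e^(−0.31t)) = 2630: 1 + 7.8971·e^(−0.31t) = 1.1502, so e^(−0.31t) = 0.0190185.
−0.31·t = ln(0.0190185) = -3.9623, so t = 3.9623/0.31 = 12.782.

12.78 days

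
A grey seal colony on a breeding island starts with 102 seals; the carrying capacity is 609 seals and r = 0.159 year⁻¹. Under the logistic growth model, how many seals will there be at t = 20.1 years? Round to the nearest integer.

506 seals

A = (K − N₀)/N₀ = (609 − 102)/102 = 4.9706.
N(t) = K/(1 + A·e^(−rt)) = 609/(1 + 4.9706×e^(−0.159×20.1)).
e^(−3.196) = 0.04093; denominator = 1 + 4.9706×0.04093 = 1.2034.
N = 609/1.2034 = 506.047.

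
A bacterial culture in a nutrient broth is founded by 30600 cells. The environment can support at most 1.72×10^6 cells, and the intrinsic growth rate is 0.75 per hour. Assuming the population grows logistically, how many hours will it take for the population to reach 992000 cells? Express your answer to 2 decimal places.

A = (K − N₀)/N₀ = (1.72×10^6 − 30600)/30600 = 55.209.
Solve 1.72×10^6/(1 + 55.209·e^(−0.75t)) = 992000: 1 + 55.209·e^(−0.75t) = 1.7339, so e^(−0.75t) = 0.0132926.
−0.75·t = ln(0.0132926) = -4.3206, so t = 4.3206/0.75 = 5.7607.

5.76 hours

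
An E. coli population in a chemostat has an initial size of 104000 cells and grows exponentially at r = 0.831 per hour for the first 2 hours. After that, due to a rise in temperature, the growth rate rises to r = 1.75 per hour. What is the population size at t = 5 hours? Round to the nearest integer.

104442389 cells

Phase 1: N(2) = 104000·e^(0.831×2) = 104000·e^1.662 = 548063.
Phase 2 runs for 5 − 2 = 3 hours at r = 1.75.
N(5) = 548063·e^(1.75×3) = 548063·e^5.25 = 1.044424×10^8.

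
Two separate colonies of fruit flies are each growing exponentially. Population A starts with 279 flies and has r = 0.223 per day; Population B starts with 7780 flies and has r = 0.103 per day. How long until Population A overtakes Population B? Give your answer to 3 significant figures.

Set 279·e^(0.223t) = 7780·e^(0.103t).
e^((0.223 − 0.103)t) = 7780/279 → e^(0.12·t) = 27.885.
0.12·t = ln(27.885) = 3.3281, so t = 3.3281/0.12 = 27.734.

27.7 days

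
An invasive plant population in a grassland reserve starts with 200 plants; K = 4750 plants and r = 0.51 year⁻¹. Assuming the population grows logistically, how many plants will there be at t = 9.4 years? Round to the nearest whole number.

3997 plants

A = (K − N₀)/N₀ = (4750 − 200)/200 = 22.75.
N(t) = K/(1 + A·e^(−rt)) = 4750/(1 + 22.75×e^(−0.51×9.4)).
e^(−4.794) = 0.0082793; denominator = 1 + 22.75×0.0082793 = 1.1884.
N = 4750/1.1884 = 3997.13.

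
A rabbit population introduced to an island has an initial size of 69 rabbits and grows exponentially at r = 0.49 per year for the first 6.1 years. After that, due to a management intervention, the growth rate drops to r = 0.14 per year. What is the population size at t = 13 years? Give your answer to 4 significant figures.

Phase 1: N(6.1) = 69·e^(0.49×6.1) = 69·e^2.989 = 1370.74.
Phase 2 runs for 13 − 6.1 = 6.9 years at r = 0.14.
N(13) = 1370.74·e^(0.14×6.9) = 1370.74·e^0.966 = 3601.5.

3602 rabbits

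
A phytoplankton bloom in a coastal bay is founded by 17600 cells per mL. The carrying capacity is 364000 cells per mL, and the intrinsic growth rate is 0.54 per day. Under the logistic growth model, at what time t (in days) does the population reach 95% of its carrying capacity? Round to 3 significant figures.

11.0 days

A = (K − N₀)/N₀ = (364000 − 17600)/17600 = 19.682.
Solve 364000/(1 + 19.682·e^(−0.54t)) = 345800: 1 + 19.682·e^(−0.54t) = 1.0526, so e^(−0.54t) = 0.00267412.
−0.54·t = ln(0.00267412) = -5.9241, so t = 5.9241/0.54 = 10.971.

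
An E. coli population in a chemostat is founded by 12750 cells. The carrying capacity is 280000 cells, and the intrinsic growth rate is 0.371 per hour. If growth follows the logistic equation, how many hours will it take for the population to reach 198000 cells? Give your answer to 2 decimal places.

10.58 hours

A = (K − N₀)/N₀ = (280000 − 12750)/12750 = 20.961.
Solve 280000/(1 + 20.961·e^(−0.371t)) = 198000: 1 + 20.961·e^(−0.371t) = 1.4141, so e^(−0.371t) = 0.0197579.
−0.371·t = ln(0.0197579) = -3.9242, so t = 3.9242/0.371 = 10.577.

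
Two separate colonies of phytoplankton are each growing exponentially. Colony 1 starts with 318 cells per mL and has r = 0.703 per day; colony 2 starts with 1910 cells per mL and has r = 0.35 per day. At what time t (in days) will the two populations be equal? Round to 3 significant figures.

Set 318·e^(0.703t) = 1910·e^(0.35t).
e^((0.703 − 0.35)t) = 1910/318 → e^(0.353·t) = 6.0063.
0.353·t = ln(6.0063) = 1.7928, so t = 1.7928/0.353 = 5.0788.

5.08 days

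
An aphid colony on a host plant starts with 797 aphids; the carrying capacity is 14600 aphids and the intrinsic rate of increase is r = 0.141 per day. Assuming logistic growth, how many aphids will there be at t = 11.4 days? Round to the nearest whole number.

3266 aphids

A = (K − N₀)/N₀ = (14600 − 797)/797 = 17.319.
N(t) = K/(1 + A·e^(−rt)) = 14600/(1 + 17.319×e^(−0.141×11.4)).
e^(−1.607) = 0.20041; denominator = 1 + 17.319×0.20041 = 4.4708.
N = 14600/4.4708 = 3265.63.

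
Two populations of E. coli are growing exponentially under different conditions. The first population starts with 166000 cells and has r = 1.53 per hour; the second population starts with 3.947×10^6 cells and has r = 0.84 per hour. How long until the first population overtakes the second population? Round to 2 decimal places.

Set 166000·e^(1.53t) = 3.947×10^6·e^(0.84t).
e^((1.53 − 0.84)t) = 3.947×10^6/166000 → e^(0.69·t) = 23.777.
0.69·t = ln(23.777) = 3.1687, so t = 3.1687/0.69 = 4.5924.

4.59 hours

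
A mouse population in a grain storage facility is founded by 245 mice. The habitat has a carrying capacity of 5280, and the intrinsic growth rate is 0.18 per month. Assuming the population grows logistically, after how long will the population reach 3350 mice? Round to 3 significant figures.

19.9 months

A = (K − N₀)/N₀ = (5280 − 245)/245 = 20.551.
Solve 5280/(1 + 20.551·e^(−0.18t)) = 3350: 1 + 20.551·e^(−0.18t) = 1.5761, so e^(−0.18t) = 0.0280336.
−0.18·t = ln(0.0280336) = -3.5744, so t = 3.5744/0.18 = 19.858.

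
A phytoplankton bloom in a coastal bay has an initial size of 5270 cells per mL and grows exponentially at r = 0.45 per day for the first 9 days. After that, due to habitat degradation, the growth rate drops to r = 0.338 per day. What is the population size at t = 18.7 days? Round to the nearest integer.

Phase 1: N(9) = 5270·e^(0.45×9) = 5270·e^4.05 = 302485.
Phase 2 runs for 18.7 − 9 = 9.7 days at r = 0.338.
N(18.7) = 302485·e^(0.338×9.7) = 302485·e^3.279 = 8.027516×10^6.

8027516 cells per mL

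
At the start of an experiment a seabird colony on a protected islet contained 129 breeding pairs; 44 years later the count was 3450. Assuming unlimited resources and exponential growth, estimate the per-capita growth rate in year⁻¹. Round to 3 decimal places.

From N(t) = N₀·e^(rt): e^(r·44) = 3450/129 = 26.744.
r·44 = ln(26.744) = 3.2863, so r = 3.2863/44 = 0.074689.

0.075 per year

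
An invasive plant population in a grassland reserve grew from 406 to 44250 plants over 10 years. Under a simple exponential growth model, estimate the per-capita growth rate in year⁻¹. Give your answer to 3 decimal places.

0.469 per year

From N(t) = N₀·e^(rt): e^(r·10) = 44250/406 = 108.99.
r·10 = ln(108.99) = 4.6913, so r = 4.6913/10 = 0.46913.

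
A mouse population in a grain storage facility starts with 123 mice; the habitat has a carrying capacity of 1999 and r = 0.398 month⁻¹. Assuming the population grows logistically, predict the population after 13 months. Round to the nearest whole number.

A = (K − N₀)/N₀ = (1999 − 123)/123 = 15.252.
N(t) = K/(1 + A·e^(−rt)) = 1999/(1 + 15.252×e^(−0.398×13)).
e^(−5.174) = 0.0056619; denominator = 1 + 15.252×0.0056619 = 1.0864.
N = 1999/1.0864 = 1840.1.

1840 mice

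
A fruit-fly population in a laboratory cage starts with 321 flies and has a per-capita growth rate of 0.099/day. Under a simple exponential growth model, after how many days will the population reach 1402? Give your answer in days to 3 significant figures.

14.9 days

Set N₀·e^(rt) = 1402: e^(0.099·t) = 1402/321 = 4.3676.
0.099·t = ln(4.3676) = 1.4742, so t = 1.4742/0.099 = 14.891.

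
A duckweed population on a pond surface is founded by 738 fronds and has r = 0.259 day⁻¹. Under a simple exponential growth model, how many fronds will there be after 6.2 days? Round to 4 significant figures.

3677 fronds

N(t) = N₀·e^(rt) = 738 × e^(0.259×6.2) = 738 × e^1.606.
e^1.606 ≈ 4.9818, so N ≈ 738 × 4.9818 = 3676.6.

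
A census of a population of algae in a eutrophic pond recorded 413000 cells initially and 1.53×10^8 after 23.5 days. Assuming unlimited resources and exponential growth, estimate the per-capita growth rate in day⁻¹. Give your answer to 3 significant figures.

0.252 per day

From N(t) = N₀·e^(rt): e^(r·23.5) = 1.53×10^8/413000 = 370.46.
r·23.5 = ln(370.46) = 5.9147, so r = 5.9147/23.5 = 0.25169.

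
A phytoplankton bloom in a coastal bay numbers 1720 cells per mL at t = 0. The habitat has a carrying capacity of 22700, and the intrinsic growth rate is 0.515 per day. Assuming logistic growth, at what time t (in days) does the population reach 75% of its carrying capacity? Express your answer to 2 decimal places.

A = (K − N₀)/N₀ = (22700 − 1720)/1720 = 12.198.
Solve 22700/(1 + 12.198·e^(−0.515t)) = 17025: 1 + 12.198·e^(−0.515t) = 1.3333, so e^(−0.515t) = 0.0273276.
−0.515·t = ln(0.0273276) = -3.5999, so t = 3.5999/0.515 = 6.99.

6.99 days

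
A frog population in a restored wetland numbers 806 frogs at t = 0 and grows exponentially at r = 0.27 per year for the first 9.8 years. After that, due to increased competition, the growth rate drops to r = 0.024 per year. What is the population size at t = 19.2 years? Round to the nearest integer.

Phase 1: N(9.8) = 806·e^(0.27×9.8) = 806·e^2.646 = 11362.6.
Phase 2 runs for 19.2 − 9.8 = 9.4 years at r = 0.024.
N(19.2) = 11362.6·e^(0.024×9.4) = 11362.6·e^0.2256 = 14238.2.

14238 frogs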